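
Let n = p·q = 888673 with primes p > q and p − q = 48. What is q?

Since p = q + 48, we have 888673 = q(q + 48), so q² + 48q − 888673 = 0.
Discriminant: 48² + 4·888673 = 2304 + 3554692 = 3556996; √3556996 = 1886.
q = (−48 + 1886)/2 = 919, and p = q + 48 = 967.
Check: 919 · 967 = 888673.

919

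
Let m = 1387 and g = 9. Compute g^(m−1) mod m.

9^1 ≡ 9 (mod 1387)
9^2 ≡ 9^2 = 81 ≡ 81 (mod 1387)
9^4 ≡ 81^2 = 6561 ≡ 1013 (mod 1387)
9^8 ≡ 1013^2 = 1026169 ≡ 1176 (mod 1387)
9^16 ≡ 1176^2 = 1382976 ≡ 137 (mod 1387)
9^32 ≡ 137^2 = 18769 ≡ 738 (mod 1387)
9^64 ≡ 738^2 = 544644 ≡ 940 (mod 1387)
9^128 ≡ 940^2 = 883600 ≡ 81 (mod 1387)
9^256 ≡ 81^2 = 6561 ≡ 1013 (mod 1387)
9^512 ≡ 1013^2 = 1026169 ≡ 1176 (mod 1387)
9^1024 ≡ 1176^2 = 1382976 ≡ 137 (mod 1387)
1386 = 1024 + 256 + 64 + 32 + 8 + 2 in binary powers of 2.
So 9^1386 ≡ 137 · 1013 · 940 · 738 · 1176 · 81 ≡ 1 (mod 1387).
Since the result is 1, base 9 gives no evidence that 1387 is composite.

1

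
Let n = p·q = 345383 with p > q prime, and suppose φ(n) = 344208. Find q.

569

φ(n) = (p−1)(q−1) = n − (p+q) + 1, so p + q = 345383 − 344208 + 1 = 1176.
p and q are the roots of t² − 1176t + 345383 = 0.
Discriminant: 1176² − 4·345383 = 1382976 − 1381532 = 1444; √1444 = 38.
q = (1176 − 38)/2 = 569, p = (1176 + 38)/2 = 607.
Check: 569 · 607 = 345383.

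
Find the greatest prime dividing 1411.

1411 = 17 · 83
83 is prime.
So 1411 = 17 · 83; the largest prime factor is 83.

83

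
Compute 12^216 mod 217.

64

12^1 ≡ 12 (mod 217)
12^2 ≡ 12^2 = 144 ≡ 144 (mod 217)
12^4 ≡ 144^2 = 20736 ≡ 121 (mod 217)
12^8 ≡ 121^2 = 14641 ≡ 102 (mod 217)
12^16 ≡ 102^2 = 10404 ≡ 205 (mod 217)
12^32 ≡ 205^2 = 42025 ≡ 144 (mod 217)
12^64 ≡ 144^2 = 20736 ≡ 121 (mod 217)
12^128 ≡ 121^2 = 14641 ≡ 102 (mod 217)
216 = 128 + 64 + 16 + 8 in binary powers of 2.
So 12^216 ≡ 102 · 121 · 205 · 102 ≡ 64 (mod 217).
Since 64 ≠ 1, base 12 is a Fermat witness: 217 is composite.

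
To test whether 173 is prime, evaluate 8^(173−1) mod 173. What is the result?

1

8^1 ≡ 8 (mod 173)
8^2 ≡ 8^2 = 64 ≡ 64 (mod 173)
8^4 ≡ 64^2 = 4096 ≡ 117 (mod 173)
8^8 ≡ 117^2 = 13689 ≡ 22 (mod 173)
8^16 ≡ 22^2 = 484 ≡ 138 (mod 173)
8^32 ≡ 138^2 = 19044 ≡ 14 (mod 173)
8^64 ≡ 14^2 = 196 ≡ 23 (mod 173)
8^128 ≡ 23^2 = 529 ≡ 10 (mod 173)
172 = 128 + 32 + 8 + 4 in binary powers of 2.
So 8^172 ≡ 10 · 14 · 22 · 117 ≡ 1 (mod 173).
Since the result is 1, base 8 gives no evidence that 173 is composite.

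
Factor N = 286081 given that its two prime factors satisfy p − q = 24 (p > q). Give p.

547

Since p = q + 24, we have 286081 = q(q + 24), so q² + 24q − 286081 = 0.
Discriminant: 24² + 4·286081 = 576 + 1144324 = 1144900; √1144900 = 1070.
q = (−24 + 1070)/2 = 523, and p = q + 24 = 547.
Check: 523 · 547 = 286081.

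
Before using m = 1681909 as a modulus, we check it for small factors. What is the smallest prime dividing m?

37

1681909 is odd.
Digit sum 34, not divisible by 3.
Ends in 9: not divisible by 5.
7: 1681909 = 7·240272 + 5
11: 1681909 = 11·152900 + 9
13: 1681909 = 13·129377 + 8
17: 1681909 = 17·98935 + 14
19: 1681909 = 19·88521 + 10
23: 1681909 = 23·73126 + 11
29: 1681909 = 29·57996 + 25
31: 1681909 = 31·54255 + 4
37: 1681909 = 37·45457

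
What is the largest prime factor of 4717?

4717 = 53 · 89
89 is prime.
So 4717 = 53 · 89; the largest prime factor is 89.

89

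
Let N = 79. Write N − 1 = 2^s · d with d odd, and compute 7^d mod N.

78

79 − 1 = 78 = 2^1 · 39, so d = 39.
7^1 ≡ 7 (mod 79)
7^2 ≡ 7^2 = 49 ≡ 49 (mod 79)
7^4 ≡ 49^2 = 2401 ≡ 31 (mod 79)
7^8 ≡ 31^2 = 961 ≡ 13 (mod 79)
7^16 ≡ 13^2 = 169 ≡ 11 (mod 79)
7^32 ≡ 11^2 = 121 ≡ 42 (mod 79)
39 = 32 + 4 + 2 + 1 in binary powers of 2.
So 7^39 ≡ 42 · 31 · 49 · 7 ≡ 78 (mod 79).
Since 7^d ≡ 78 (mod 79), base 7 does not prove 79 composite.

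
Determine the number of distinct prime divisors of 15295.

4

15295 = 5 · 3059
3059 = 7 · 437
437 = 19 · 23
15295 = 5 · 7 · 19 · 23, which has 4 distinct prime factors.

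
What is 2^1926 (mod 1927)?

1540

2^1 ≡ 2 (mod 1927)
2^2 ≡ 2^2 = 4 ≡ 4 (mod 1927)
2^4 ≡ 4^2 = 16 ≡ 16 (mod 1927)
2^8 ≡ 16^2 = 256 ≡ 256 (mod 1927)
2^16 ≡ 256^2 = 65536 ≡ 18 (mod 1927)
2^32 ≡ 18^2 = 324 ≡ 324 (mod 1927)
2^64 ≡ 324^2 = 104976 ≡ 918 (mod 1927)
2^128 ≡ 918^2 = 842724 ≡ 625 (mod 1927)
2^256 ≡ 625^2 = 390625 ≡ 1371 (mod 1927)
2^512 ≡ 1371^2 = 1879641 ≡ 816 (mod 1927)
2^1024 ≡ 816^2 = 665856 ≡ 1041 (mod 1927)
1926 = 1024 + 512 + 256 + 128 + 4 + 2 in binary powers of 2.
So 2^1926 ≡ 1041 · 816 · 1371 · 625 · 16 · 4 ≡ 1540 (mod 1927).
Since 1540 ≠ 1, base 2 is a Fermat witness: 1927 is composite.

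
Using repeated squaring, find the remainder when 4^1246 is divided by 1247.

4^1 ≡ 4 (mod 1247)
4^2 ≡ 4^2 = 16 ≡ 16 (mod 1247)
4^4 ≡ 16^2 = 256 ≡ 256 (mod 1247)
4^8 ≡ 256^2 = 65536 ≡ 692 (mod 1247)
4^16 ≡ 692^2 = 478864 ≡ 16 (mod 1247)
4^32 ≡ 16^2 = 256 ≡ 256 (mod 1247)
4^64 ≡ 256^2 = 65536 ≡ 692 (mod 1247)
4^128 ≡ 692^2 = 478864 ≡ 16 (mod 1247)
4^256 ≡ 16^2 = 256 ≡ 256 (mod 1247)
4^512 ≡ 256^2 = 65536 ≡ 692 (mod 1247)
4^1024 ≡ 692^2 = 478864 ≡ 16 (mod 1247)
1246 = 1024 + 128 + 64 + 16 + 8 + 4 + 2 in binary powers of 2.
So 4^1246 ≡ 16 · 16 · 692 · 16 · 692 · 256 · 16 ≡ 1 (mod 1247).
Since the result is 1, base 4 gives no evidence that 1247 is composite.

1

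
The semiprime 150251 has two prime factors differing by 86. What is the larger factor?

Since p = q + 86, we have 150251 = q(q + 86), so q² + 86q − 150251 = 0.
Discriminant: 86² + 4·150251 = 7396 + 601004 = 608400; √608400 = 780.
q = (−86 + 780)/2 = 347, and p = q + 86 = 433.
Check: 347 · 433 = 150251.

433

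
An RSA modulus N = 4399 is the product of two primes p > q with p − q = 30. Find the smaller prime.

Since p = q + 30, we have 4399 = q(q + 30), so q² + 30q − 4399 = 0.
Discriminant: 30² + 4·4399 = 900 + 17596 = 18496; √18496 = 136.
q = (−30 + 136)/2 = 53, and p = q + 30 = 83.
Check: 53 · 83 = 4399.

53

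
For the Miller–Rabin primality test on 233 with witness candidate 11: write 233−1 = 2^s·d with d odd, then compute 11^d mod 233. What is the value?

12

233 − 1 = 232 = 2^3 · 29, so d = 29.
11^1 ≡ 11 (mod 233)
11^2 ≡ 11^2 = 121 ≡ 121 (mod 233)
11^4 ≡ 121^2 = 14641 ≡ 195 (mod 233)
11^8 ≡ 195^2 = 38025 ≡ 46 (mod 233)
11^16 ≡ 46^2 = 2116 ≡ 19 (mod 233)
29 = 16 + 8 + 4 + 1 in binary powers of 2.
So 11^29 ≡ 19 · 46 · 195 · 11 ≡ 12 (mod 233).
Squaring chain: 12 → 144 → 232; reaches −1, so base 11 does not prove 233 composite.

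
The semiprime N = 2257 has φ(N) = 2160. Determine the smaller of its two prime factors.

φ(n) = (p−1)(q−1) = n − (p+q) + 1, so p + q = 2257 − 2160 + 1 = 98.
p and q are the roots of t² − 98t + 2257 = 0.
Discriminant: 98² − 4·2257 = 9604 − 9028 = 576; √576 = 24.
q = (98 − 24)/2 = 37, p = (98 + 24)/2 = 61.
Check: 37 · 61 = 2257.

37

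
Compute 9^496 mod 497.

9^1 ≡ 9 (mod 497)
9^2 ≡ 9^2 = 81 ≡ 81 (mod 497)
9^4 ≡ 81^2 = 6561 ≡ 100 (mod 497)
9^8 ≡ 100^2 = 10000 ≡ 60 (mod 497)
9^16 ≡ 60^2 = 3600 ≡ 121 (mod 497)
9^32 ≡ 121^2 = 14641 ≡ 228 (mod 497)
9^64 ≡ 228^2 = 51984 ≡ 296 (mod 497)
9^128 ≡ 296^2 = 87616 ≡ 144 (mod 497)
9^256 ≡ 144^2 = 20736 ≡ 359 (mod 497)
496 = 256 + 128 + 64 + 32 + 16 in binary powers of 2.
So 9^496 ≡ 359 · 144 · 296 · 228 · 121 ≡ 219 (mod 497).
Since 219 ≠ 1, base 9 is a Fermat witness: 497 is composite.

219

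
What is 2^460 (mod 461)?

1

2^1 ≡ 2 (mod 461)
2^2 ≡ 2^2 = 4 ≡ 4 (mod 461)
2^4 ≡ 4^2 = 16 ≡ 16 (mod 461)
2^8 ≡ 16^2 = 256 ≡ 256 (mod 461)
2^16 ≡ 256^2 = 65536 ≡ 74 (mod 461)
2^32 ≡ 74^2 = 5476 ≡ 405 (mod 461)
2^64 ≡ 405^2 = 164025 ≡ 370 (mod 461)
2^128 ≡ 370^2 = 136900 ≡ 444 (mod 461)
2^256 ≡ 444^2 = 197136 ≡ 289 (mod 461)
460 = 256 + 128 + 64 + 8 + 4 in binary powers of 2.
So 2^460 ≡ 289 · 444 · 370 · 256 · 16 ≡ 1 (mod 461).
Since the result is 1, base 2 gives no evidence that 461 is composite.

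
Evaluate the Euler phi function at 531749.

511056

Factor: 531749 = 53 · 79 · 127.
φ(531749) = (53−1) · (79−1) · (127−1) = 52 · 78 · 126 = 511056.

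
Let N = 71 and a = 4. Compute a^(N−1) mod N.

4^1 ≡ 4 (mod 71)
4^2 ≡ 4^2 = 16 ≡ 16 (mod 71)
4^4 ≡ 16^2 = 256 ≡ 43 (mod 71)
4^8 ≡ 43^2 = 1849 ≡ 3 (mod 71)
4^16 ≡ 3^2 = 9 ≡ 9 (mod 71)
4^32 ≡ 9^2 = 81 ≡ 10 (mod 71)
4^64 ≡ 10^2 = 100 ≡ 29 (mod 71)
70 = 64 + 4 + 2 in binary powers of 2.
So 4^70 ≡ 29 · 43 · 16 ≡ 1 (mod 71).
Since the result is 1, base 4 gives no evidence that 71 is composite.

1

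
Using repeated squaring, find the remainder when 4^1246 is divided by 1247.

1

4^1 ≡ 4 (mod 1247)
4^2 ≡ 4^2 = 16 ≡ 16 (mod 1247)
4^4 ≡ 16^2 = 256 ≡ 256 (mod 1247)
4^8 ≡ 256^2 = 65536 ≡ 692 (mod 1247)
4^16 ≡ 692^2 = 478864 ≡ 16 (mod 1247)
4^32 ≡ 16^2 = 256 ≡ 256 (mod 1247)
4^64 ≡ 256^2 = 65536 ≡ 692 (mod 1247)
4^128 ≡ 692^2 = 478864 ≡ 16 (mod 1247)
4^256 ≡ 16^2 = 256 ≡ 256 (mod 1247)
4^512 ≡ 256^2 = 65536 ≡ 692 (mod 1247)
4^1024 ≡ 692^2 = 478864 ≡ 16 (mod 1247)
1246 = 1024 + 128 + 64 + 16 + 8 + 4 + 2 in binary powers of 2.
So 4^1246 ≡ 16 · 16 · 692 · 16 · 692 · 256 · 16 ≡ 1 (mod 1247).
Since the result is 1, base 4 gives no evidence that 1247 is composite.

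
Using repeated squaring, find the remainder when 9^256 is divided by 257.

1

9^1 ≡ 9 (mod 257)
9^2 ≡ 9^2 = 81 ≡ 81 (mod 257)
9^4 ≡ 81^2 = 6561 ≡ 136 (mod 257)
9^8 ≡ 136^2 = 18496 ≡ 249 (mod 257)
9^16 ≡ 249^2 = 62001 ≡ 64 (mod 257)
9^32 ≡ 64^2 = 4096 ≡ 241 (mod 257)
9^64 ≡ 241^2 = 58081 ≡ 256 (mod 257)
9^128 ≡ 256^2 = 65536 ≡ 1 (mod 257)
9^256 ≡ 1^2 = 1 ≡ 1 (mod 257)
256 = 256 in binary powers of 2.
So 9^256 ≡ 1 ≡ 1 (mod 257).
Since the result is 1, base 9 gives no evidence that 257 is composite.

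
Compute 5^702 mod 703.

628

5^1 ≡ 5 (mod 703)
5^2 ≡ 5^2 = 25 ≡ 25 (mod 703)
5^4 ≡ 25^2 = 625 ≡ 625 (mod 703)
5^8 ≡ 625^2 = 390625 ≡ 460 (mod 703)
5^16 ≡ 460^2 = 211600 ≡ 700 (mod 703)
5^32 ≡ 700^2 = 490000 ≡ 9 (mod 703)
5^64 ≡ 9^2 = 81 ≡ 81 (mod 703)
5^128 ≡ 81^2 = 6561 ≡ 234 (mod 703)
5^256 ≡ 234^2 = 54756 ≡ 625 (mod 703)
5^512 ≡ 625^2 = 390625 ≡ 460 (mod 703)
702 = 512 + 128 + 32 + 16 + 8 + 4 + 2 in binary powers of 2.
So 5^702 ≡ 460 · 234 · 9 · 700 · 460 · 625 · 25 ≡ 628 (mod 703).
Since 628 ≠ 1, base 5 is a Fermat witness: 703 is composite.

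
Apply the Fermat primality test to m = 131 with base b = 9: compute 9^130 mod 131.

1

9^1 ≡ 9 (mod 131)
9^2 ≡ 9^2 = 81 ≡ 81 (mod 131)
9^4 ≡ 81^2 = 6561 ≡ 11 (mod 131)
9^8 ≡ 11^2 = 121 ≡ 121 (mod 131)
9^16 ≡ 121^2 = 14641 ≡ 100 (mod 131)
9^32 ≡ 100^2 = 10000 ≡ 44 (mod 131)
9^64 ≡ 44^2 = 1936 ≡ 102 (mod 131)
9^128 ≡ 102^2 = 10404 ≡ 55 (mod 131)
130 = 128 + 2 in binary powers of 2.
So 9^130 ≡ 55 · 81 ≡ 1 (mod 131).
Since the result is 1, base 9 gives no evidence that 131 is composite.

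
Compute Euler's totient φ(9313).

Factor: 9313 = 67 · 139.
φ(9313) = (67−1) · (139−1) = 66 · 138 = 9108.

9108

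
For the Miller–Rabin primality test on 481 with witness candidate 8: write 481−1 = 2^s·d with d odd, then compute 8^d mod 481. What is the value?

481 − 1 = 480 = 2^5 · 15, so d = 15.
8^1 ≡ 8 (mod 481)
8^2 ≡ 8^2 = 64 ≡ 64 (mod 481)
8^4 ≡ 64^2 = 4096 ≡ 248 (mod 481)
8^8 ≡ 248^2 = 61504 ≡ 417 (mod 481)
15 = 8 + 4 + 2 + 1 in binary powers of 2.
So 8^15 ≡ 417 · 248 · 64 · 8 ≡ 31 (mod 481).
Squaring chain: 31 → 480 → 1 → 1 → 1; reaches −1, so base 8 does not prove 481 composite.

31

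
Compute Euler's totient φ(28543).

25344

Factor: 28543 = 17 · 23 · 73.
φ(28543) = (17−1) · (23−1) · (73−1) = 16 · 22 · 72 = 25344.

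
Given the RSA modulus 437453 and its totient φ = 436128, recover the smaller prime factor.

φ(n) = (p−1)(q−1) = n − (p+q) + 1, so p + q = 437453 − 436128 + 1 = 1326.
p and q are the roots of t² − 1326t + 437453 = 0.
Discriminant: 1326² − 4·437453 = 1758276 − 1749812 = 8464; √8464 = 92.
q = (1326 − 92)/2 = 617, p = (1326 + 92)/2 = 709.
Check: 617 · 709 = 437453.

617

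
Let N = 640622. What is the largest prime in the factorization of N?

89

640622 = 2 · 320311
320311 = 59 · 5429
5429 = 61 · 89
89 is prime.
So 640622 = 2 · 59 · 61 · 89; the largest prime factor is 89.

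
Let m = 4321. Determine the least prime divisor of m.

4321 is odd.
Digit sum 10, not divisible by 3.
Ends in 1: not divisible by 5.
7: 4321 = 7·617 + 2
11: 4321 = 11·392 + 9
13: 4321 = 13·332 + 5
17: 4321 = 17·254 + 3
19: 4321 = 19·227 + 8
23: 4321 = 23·187 + 20
29: 4321 = 29·149

29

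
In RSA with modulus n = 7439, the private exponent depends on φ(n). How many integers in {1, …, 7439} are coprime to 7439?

Factor: 7439 = 43 · 173.
φ(7439) = (43−1) · (173−1) = 42 · 172 = 7224.

7224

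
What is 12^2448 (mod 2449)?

907

12^1 ≡ 12 (mod 2449)
12^2 ≡ 12^2 = 144 ≡ 144 (mod 2449)
12^4 ≡ 144^2 = 20736 ≡ 1144 (mod 2449)
12^8 ≡ 1144^2 = 1308736 ≡ 970 (mod 2449)
12^16 ≡ 970^2 = 940900 ≡ 484 (mod 2449)
12^32 ≡ 484^2 = 234256 ≡ 1601 (mod 2449)
12^64 ≡ 1601^2 = 2563201 ≡ 1547 (mod 2449)
12^128 ≡ 1547^2 = 2393209 ≡ 536 (mod 2449)
12^256 ≡ 536^2 = 287296 ≡ 763 (mod 2449)
12^512 ≡ 763^2 = 582169 ≡ 1756 (mod 2449)
12^1024 ≡ 1756^2 = 3083536 ≡ 245 (mod 2449)
12^2048 ≡ 245^2 = 60025 ≡ 1249 (mod 2449)
2448 = 2048 + 256 + 128 + 16 in binary powers of 2.
So 12^2448 ≡ 1249 · 763 · 536 · 484 ≡ 907 (mod 2449).
Since 907 ≠ 1, base 12 is a Fermat witness: 2449 is composite.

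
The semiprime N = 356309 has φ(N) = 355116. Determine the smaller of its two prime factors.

587

φ(n) = (p−1)(q−1) = n − (p+q) + 1, so p + q = 356309 − 355116 + 1 = 1194.
p and q are the roots of t² − 1194t + 356309 = 0.
Discriminant: 1194² − 4·356309 = 1425636 − 1425236 = 400; √400 = 20.
q = (1194 − 20)/2 = 587, p = (1194 + 20)/2 = 607.
Check: 587 · 607 = 356309.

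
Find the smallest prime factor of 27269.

27269 is odd.
Digit sum 26, not divisible by 3.
Ends in 9: not divisible by 5.
7: 27269 = 7·3895 + 4
11: 27269 = 11·2479

11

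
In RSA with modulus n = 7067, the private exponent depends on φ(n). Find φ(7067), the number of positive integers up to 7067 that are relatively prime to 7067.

Factor: 7067 = 37 · 191.
φ(7067) = (37−1) · (191−1) = 36 · 190 = 6840.

6840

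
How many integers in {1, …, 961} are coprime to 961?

Factor: 961 = 31^2.
φ(961) = 31^1·(31−1) = 930.

930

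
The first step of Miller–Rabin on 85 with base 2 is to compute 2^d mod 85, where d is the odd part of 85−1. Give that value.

85 − 1 = 84 = 2^2 · 21, so d = 21.
2^1 ≡ 2 (mod 85)
2^2 ≡ 2^2 = 4 ≡ 4 (mod 85)
2^4 ≡ 4^2 = 16 ≡ 16 (mod 85)
2^8 ≡ 16^2 = 256 ≡ 1 (mod 85)
2^16 ≡ 1^2 = 1 ≡ 1 (mod 85)
21 = 16 + 4 + 1 in binary powers of 2.
So 2^21 ≡ 1 · 16 · 2 ≡ 32 (mod 85).
Squaring chain: 32 → 4; never reaches −1, so base 2 is a Miller–Rabin witness that 85 is composite.

32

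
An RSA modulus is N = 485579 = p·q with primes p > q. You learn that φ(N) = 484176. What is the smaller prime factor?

φ(n) = (p−1)(q−1) = n − (p+q) + 1, so p + q = 485579 − 484176 + 1 = 1404.
p and q are the roots of t² − 1404t + 485579 = 0.
Discriminant: 1404² − 4·485579 = 1971216 − 1942316 = 28900; √28900 = 170.
q = (1404 − 170)/2 = 617, p = (1404 + 170)/2 = 787.
Check: 617 · 787 = 485579.

617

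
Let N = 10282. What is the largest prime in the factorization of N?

97

10282 = 2 · 5141
5141 = 53 · 97
97 is prime.
So 10282 = 2 · 53 · 97; the largest prime factor is 97.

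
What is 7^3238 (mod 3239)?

1020

7^1 ≡ 7 (mod 3239)
7^2 ≡ 7^2 = 49 ≡ 49 (mod 3239)
7^4 ≡ 49^2 = 2401 ≡ 2401 (mod 3239)
7^8 ≡ 2401^2 = 5764801 ≡ 2620 (mod 3239)
7^16 ≡ 2620^2 = 6864400 ≡ 959 (mod 3239)
7^32 ≡ 959^2 = 919681 ≡ 3044 (mod 3239)
7^64 ≡ 3044^2 = 9265936 ≡ 2396 (mod 3239)
7^128 ≡ 2396^2 = 5740816 ≡ 1308 (mod 3239)
7^256 ≡ 1308^2 = 1710864 ≡ 672 (mod 3239)
7^512 ≡ 672^2 = 451584 ≡ 1363 (mod 3239)
7^1024 ≡ 1363^2 = 1857769 ≡ 1822 (mod 3239)
7^2048 ≡ 1822^2 = 3319684 ≡ 2948 (mod 3239)
3238 = 2048 + 1024 + 128 + 32 + 4 + 2 in binary powers of 2.
So 7^3238 ≡ 2948 · 1822 · 1308 · 3044 · 2401 · 49 ≡ 1020 (mod 3239).
Since 1020 ≠ 1, base 7 is a Fermat witness: 3239 is composite.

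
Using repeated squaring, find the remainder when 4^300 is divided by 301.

183

4^1 ≡ 4 (mod 301)
4^2 ≡ 4^2 = 16 ≡ 16 (mod 301)
4^4 ≡ 16^2 = 256 ≡ 256 (mod 301)
4^8 ≡ 256^2 = 65536 ≡ 219 (mod 301)
4^16 ≡ 219^2 = 47961 ≡ 102 (mod 301)
4^32 ≡ 102^2 = 10404 ≡ 170 (mod 301)
4^64 ≡ 170^2 = 28900 ≡ 4 (mod 301)
4^128 ≡ 4^2 = 16 ≡ 16 (mod 301)
4^256 ≡ 16^2 = 256 ≡ 256 (mod 301)
300 = 256 + 32 + 8 + 4 in binary powers of 2.
So 4^300 ≡ 256 · 170 · 219 · 256 ≡ 183 (mod 301).
Since 183 ≠ 1, base 4 is a Fermat witness: 301 is composite.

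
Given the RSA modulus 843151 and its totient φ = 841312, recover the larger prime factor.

φ(n) = (p−1)(q−1) = n − (p+q) + 1, so p + q = 843151 − 841312 + 1 = 1840.
p and q are the roots of t² − 1840t + 843151 = 0.
Discriminant: 1840² − 4·843151 = 3385600 − 3372604 = 12996; √12996 = 114.
q = (1840 − 114)/2 = 863, p = (1840 + 114)/2 = 977.
Check: 863 · 977 = 843151.

977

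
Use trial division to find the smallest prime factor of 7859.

29

7859 is odd.
Digit sum 29, not divisible by 3.
Ends in 9: not divisible by 5.
7: 7859 = 7·1122 + 5
11: 7859 = 11·714 + 5
13: 7859 = 13·604 + 7
17: 7859 = 17·462 + 5
19: 7859 = 19·413 + 12
23: 7859 = 23·341 + 16
29: 7859 = 29·271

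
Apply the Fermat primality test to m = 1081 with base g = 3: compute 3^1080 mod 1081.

768

3^1 ≡ 3 (mod 1081)
3^2 ≡ 3^2 = 9 ≡ 9 (mod 1081)
3^4 ≡ 9^2 = 81 ≡ 81 (mod 1081)
3^8 ≡ 81^2 = 6561 ≡ 75 (mod 1081)
3^16 ≡ 75^2 = 5625 ≡ 220 (mod 1081)
3^32 ≡ 220^2 = 48400 ≡ 836 (mod 1081)
3^64 ≡ 836^2 = 698896 ≡ 570 (mod 1081)
3^128 ≡ 570^2 = 324900 ≡ 600 (mod 1081)
3^256 ≡ 600^2 = 360000 ≡ 27 (mod 1081)
3^512 ≡ 27^2 = 729 ≡ 729 (mod 1081)
3^1024 ≡ 729^2 = 531441 ≡ 670 (mod 1081)
1080 = 1024 + 32 + 16 + 8 in binary powers of 2.
So 3^1080 ≡ 670 · 836 · 220 · 75 ≡ 768 (mod 1081).
Since 768 ≠ 1, base 3 is a Fermat witness: 1081 is composite.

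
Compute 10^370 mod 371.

102

10^1 ≡ 10 (mod 371)
10^2 ≡ 10^2 = 100 ≡ 100 (mod 371)
10^4 ≡ 100^2 = 10000 ≡ 354 (mod 371)
10^8 ≡ 354^2 = 125316 ≡ 289 (mod 371)
10^16 ≡ 289^2 = 83521 ≡ 46 (mod 371)
10^32 ≡ 46^2 = 2116 ≡ 261 (mod 371)
10^64 ≡ 261^2 = 68121 ≡ 228 (mod 371)
10^128 ≡ 228^2 = 51984 ≡ 44 (mod 371)
10^256 ≡ 44^2 = 1936 ≡ 81 (mod 371)
370 = 256 + 64 + 32 + 16 + 2 in binary powers of 2.
So 10^370 ≡ 81 · 228 · 261 · 46 · 100 ≡ 102 (mod 371).
Since 102 ≠ 1, base 10 is a Fermat witness: 371 is composite.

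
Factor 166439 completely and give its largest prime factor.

166439 = 7 · 23777
23777 = 13 · 1829
1829 = 31 · 59
59 is prime.
So 166439 = 7 · 13 · 31 · 59; the largest prime factor is 59.

59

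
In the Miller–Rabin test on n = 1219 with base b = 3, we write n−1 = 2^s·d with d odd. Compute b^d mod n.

1219 − 1 = 1218 = 2^1 · 609, so d = 609.
3^1 ≡ 3 (mod 1219)
3^2 ≡ 3^2 = 9 ≡ 9 (mod 1219)
3^4 ≡ 9^2 = 81 ≡ 81 (mod 1219)
3^8 ≡ 81^2 = 6561 ≡ 466 (mod 1219)
3^16 ≡ 466^2 = 217156 ≡ 174 (mod 1219)
3^32 ≡ 174^2 = 30276 ≡ 1020 (mod 1219)
3^64 ≡ 1020^2 = 1040400 ≡ 593 (mod 1219)
3^128 ≡ 593^2 = 351649 ≡ 577 (mod 1219)
3^256 ≡ 577^2 = 332929 ≡ 142 (mod 1219)
3^512 ≡ 142^2 = 20164 ≡ 660 (mod 1219)
609 = 512 + 64 + 32 + 1 in binary powers of 2.
So 3^609 ≡ 660 · 593 · 1020 · 3 ≡ 403 (mod 1219).
Squaring chain: 403; never reaches −1, so base 3 is a Miller–Rabin witness that 1219 is composite.

403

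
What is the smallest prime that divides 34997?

34997 is odd.
Digit sum 32, not divisible by 3.
Ends in 7: not divisible by 5.
7: 34997 = 7·4999 + 4
11: 34997 = 11·3181 + 6
13: 34997 = 13·2692 + 1
17: 34997 = 17·2058 + 11
19: 34997 = 19·1841 + 18
23: 34997 = 23·1521 + 14
29: 34997 = 29·1206 + 23
31: 34997 = 31·1128 + 29
37: 34997 = 37·945 + 32
41: 34997 = 41·853 + 24
43: 34997 = 43·813 + 38
47: 34997 = 47·744 + 29
53: 34997 = 53·660 + 17
59: 34997 = 59·593 + 10
61: 34997 = 61·573 + 44
67: 34997 = 67·522 + 23
71: 34997 = 71·492 + 65
73: 34997 = 73·479 + 30
79: 34997 = 79·443

79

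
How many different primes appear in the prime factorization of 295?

295 = 5 · 59
295 = 5 · 59, which has 2 distinct prime factors.

2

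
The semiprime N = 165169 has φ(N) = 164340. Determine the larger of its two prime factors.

499

φ(n) = (p−1)(q−1) = n − (p+q) + 1, so p + q = 165169 − 164340 + 1 = 830.
p and q are the roots of t² − 830t + 165169 = 0.
Discriminant: 830² − 4·165169 = 688900 − 660676 = 28224; √28224 = 168.
q = (830 − 168)/2 = 331, p = (830 + 168)/2 = 499.
Check: 331 · 499 = 165169.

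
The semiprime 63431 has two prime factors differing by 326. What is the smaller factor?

137

Since p = q + 326, we have 63431 = q(q + 326), so q² + 326q − 63431 = 0.
Discriminant: 326² + 4·63431 = 106276 + 253724 = 360000; √360000 = 600.
q = (−326 + 600)/2 = 137, and p = q + 326 = 463.
Check: 137 · 463 = 63431.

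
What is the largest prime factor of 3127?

3127 = 53 · 59
59 is prime.
So 3127 = 53 · 59; the largest prime factor is 59.

59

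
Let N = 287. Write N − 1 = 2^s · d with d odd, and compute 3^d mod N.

287 − 1 = 286 = 2^1 · 143, so d = 143.
3^1 ≡ 3 (mod 287)
3^2 ≡ 3^2 = 9 ≡ 9 (mod 287)
3^4 ≡ 9^2 = 81 ≡ 81 (mod 287)
3^8 ≡ 81^2 = 6561 ≡ 247 (mod 287)
3^16 ≡ 247^2 = 61009 ≡ 165 (mod 287)
3^32 ≡ 165^2 = 27225 ≡ 247 (mod 287)
3^64 ≡ 247^2 = 61009 ≡ 165 (mod 287)
3^128 ≡ 165^2 = 27225 ≡ 247 (mod 287)
143 = 128 + 8 + 4 + 2 + 1 in binary powers of 2.
So 3^143 ≡ 247 · 247 · 81 · 9 · 3 ≡ 96 (mod 287).
Squaring chain: 96; never reaches −1, so base 3 is a Miller–Rabin witness that 287 is composite.

96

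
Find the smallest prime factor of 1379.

1379 is odd.
Digit sum 20, not divisible by 3.
Ends in 9: not divisible by 5.
7: 1379 = 7·197

7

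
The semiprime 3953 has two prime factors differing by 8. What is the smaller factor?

Since p = q + 8, we have 3953 = q(q + 8), so q² + 8q − 3953 = 0.
Discriminant: 8² + 4·3953 = 64 + 15812 = 15876; √15876 = 126.
q = (−8 + 126)/2 = 59, and p = q + 8 = 67.
Check: 59 · 67 = 3953.

59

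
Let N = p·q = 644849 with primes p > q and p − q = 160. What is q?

Since p = q + 160, we have 644849 = q(q + 160), so q² + 160q − 644849 = 0.
Discriminant: 160² + 4·644849 = 25600 + 2579396 = 2604996; √2604996 = 1614.
q = (−160 + 1614)/2 = 727, and p = q + 160 = 887.
Check: 727 · 887 = 644849.

727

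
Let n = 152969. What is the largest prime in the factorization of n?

152969 = 19 · 8051
8051 = 83 · 97
97 is prime.
So 152969 = 19 · 83 · 97; the largest prime factor is 97.

97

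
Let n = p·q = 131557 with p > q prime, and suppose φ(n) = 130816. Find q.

φ(n) = (p−1)(q−1) = n − (p+q) + 1, so p + q = 131557 − 130816 + 1 = 742.
p and q are the roots of t² − 742t + 131557 = 0.
Discriminant: 742² − 4·131557 = 550564 − 526228 = 24336; √24336 = 156.
q = (742 − 156)/2 = 293, p = (742 + 156)/2 = 449.
Check: 293 · 449 = 131557.

293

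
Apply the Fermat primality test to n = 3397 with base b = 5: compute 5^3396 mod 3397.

5^1 ≡ 5 (mod 3397)
5^2 ≡ 5^2 = 25 ≡ 25 (mod 3397)
5^4 ≡ 25^2 = 625 ≡ 625 (mod 3397)
5^8 ≡ 625^2 = 390625 ≡ 3367 (mod 3397)
5^16 ≡ 3367^2 = 11336689 ≡ 900 (mod 3397)
5^32 ≡ 900^2 = 810000 ≡ 1514 (mod 3397)
5^64 ≡ 1514^2 = 2292196 ≡ 2618 (mod 3397)
5^128 ≡ 2618^2 = 6853924 ≡ 2175 (mod 3397)
5^256 ≡ 2175^2 = 4730625 ≡ 2001 (mod 3397)
5^512 ≡ 2001^2 = 4004001 ≡ 2335 (mod 3397)
5^1024 ≡ 2335^2 = 5452225 ≡ 40 (mod 3397)
5^2048 ≡ 40^2 = 1600 ≡ 1600 (mod 3397)
3396 = 2048 + 1024 + 256 + 64 + 4 in binary powers of 2.
So 5^3396 ≡ 1600 · 40 · 2001 · 2618 · 625 ≡ 1626 (mod 3397).
Since 1626 ≠ 1, base 5 is a Fermat witness: 3397 is composite.

1626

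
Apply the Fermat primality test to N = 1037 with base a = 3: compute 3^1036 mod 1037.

3^1 ≡ 3 (mod 1037)
3^2 ≡ 3^2 = 9 ≡ 9 (mod 1037)
3^4 ≡ 9^2 = 81 ≡ 81 (mod 1037)
3^8 ≡ 81^2 = 6561 ≡ 339 (mod 1037)
3^16 ≡ 339^2 = 114921 ≡ 851 (mod 1037)
3^32 ≡ 851^2 = 724201 ≡ 375 (mod 1037)
3^64 ≡ 375^2 = 140625 ≡ 630 (mod 1037)
3^128 ≡ 630^2 = 396900 ≡ 766 (mod 1037)
3^256 ≡ 766^2 = 586756 ≡ 851 (mod 1037)
3^512 ≡ 851^2 = 724201 ≡ 375 (mod 1037)
3^1024 ≡ 375^2 = 140625 ≡ 630 (mod 1037)
1036 = 1024 + 8 + 4 in binary powers of 2.
So 3^1036 ≡ 630 · 339 · 81 ≡ 973 (mod 1037).
Since 973 ≠ 1, base 3 is a Fermat witness: 1037 is composite.

973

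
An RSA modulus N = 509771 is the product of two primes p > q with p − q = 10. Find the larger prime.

Since p = q + 10, we have 509771 = q(q + 10), so q² + 10q − 509771 = 0.
Discriminant: 10² + 4·509771 = 100 + 2039084 = 2039184; √2039184 = 1428.
q = (−10 + 1428)/2 = 709, and p = q + 10 = 719.
Check: 709 · 719 = 509771.

719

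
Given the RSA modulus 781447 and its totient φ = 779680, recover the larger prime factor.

φ(n) = (p−1)(q−1) = n − (p+q) + 1, so p + q = 781447 − 779680 + 1 = 1768.
p and q are the roots of t² − 1768t + 781447 = 0.
Discriminant: 1768² − 4·781447 = 3125824 − 3125788 = 36; √36 = 6.
q = (1768 − 6)/2 = 881, p = (1768 + 6)/2 = 887.
Check: 881 · 887 = 781447.

887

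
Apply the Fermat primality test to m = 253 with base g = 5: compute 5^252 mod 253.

124

5^1 ≡ 5 (mod 253)
5^2 ≡ 5^2 = 25 ≡ 25 (mod 253)
5^4 ≡ 25^2 = 625 ≡ 119 (mod 253)
5^8 ≡ 119^2 = 14161 ≡ 246 (mod 253)
5^16 ≡ 246^2 = 60516 ≡ 49 (mod 253)
5^32 ≡ 49^2 = 2401 ≡ 124 (mod 253)
5^64 ≡ 124^2 = 15376 ≡ 196 (mod 253)
5^128 ≡ 196^2 = 38416 ≡ 213 (mod 253)
252 = 128 + 64 + 32 + 16 + 8 + 4 in binary powers of 2.
So 5^252 ≡ 213 · 196 · 124 · 49 · 246 · 119 ≡ 124 (mod 253).
Since 124 ≠ 1, base 5 is a Fermat witness: 253 is composite.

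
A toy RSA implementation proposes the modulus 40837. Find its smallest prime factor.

97

40837 is odd.
Digit sum 22, not divisible by 3.
Ends in 7: not divisible by 5.
7: 40837 = 7·5833 + 6
11: 40837 = 11·3712 + 5
13: 40837 = 13·3141 + 4
17: 40837 = 17·2402 + 3
19: 40837 = 19·2149 + 6
23: 40837 = 23·1775 + 12
29: 40837 = 29·1408 + 5
31: 40837 = 31·1317 + 10
37: 40837 = 37·1103 + 26
41: 40837 = 41·996 + 1
43: 40837 = 43·949 + 30
47: 40837 = 47·868 + 41
53: 40837 = 53·770 + 27
59: 40837 = 59·692 + 9
61: 40837 = 61·669 + 28
67: 40837 = 67·609 + 34
71: 40837 = 71·575 + 12
73: 40837 = 73·559 + 30
79: 40837 = 79·516 + 73
83: 40837 = 83·492 + 1
89: 40837 = 89·458 + 75
97: 40837 = 97·421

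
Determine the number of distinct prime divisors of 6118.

6118 = 2 · 3059
3059 = 7 · 437
437 = 19 · 23
6118 = 2 · 7 · 19 · 23, which has 4 distinct prime factors.

4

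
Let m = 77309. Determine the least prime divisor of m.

97

77309 is odd.
Digit sum 26, not divisible by 3.
Ends in 9: not divisible by 5.
7: 77309 = 7·11044 + 1
11: 77309 = 11·7028 + 1
13: 77309 = 13·5946 + 11
17: 77309 = 17·4547 + 10
19: 77309 = 19·4068 + 17
23: 77309 = 23·3361 + 6
29: 77309 = 29·2665 + 24
31: 77309 = 31·2493 + 26
37: 77309 = 37·2089 + 16
41: 77309 = 41·1885 + 24
43: 77309 = 43·1797 + 38
47: 77309 = 47·1644 + 41
53: 77309 = 53·1458 + 35
59: 77309 = 59·1310 + 19
61: 77309 = 61·1267 + 22
67: 77309 = 67·1153 + 58
71: 77309 = 71·1088 + 61
73: 77309 = 73·1059 + 2
79: 77309 = 79·978 + 47
83: 77309 = 83·931 + 36
89: 77309 = 89·868 + 57
97: 77309 = 97·797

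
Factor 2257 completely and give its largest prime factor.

2257 = 37 · 61
61 is prime.
So 2257 = 37 · 61; the largest prime factor is 61.

61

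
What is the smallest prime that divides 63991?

63991 is odd.
Digit sum 28, not divisible by 3.
Ends in 1: not divisible by 5.
7: 63991 = 7·9141 + 4
11: 63991 = 11·5817 + 4
13: 63991 = 13·4922 + 5
17: 63991 = 17·3764 + 3
19: 63991 = 19·3367 + 18
23: 63991 = 23·2782 + 5
29: 63991 = 29·2206 + 17
31: 63991 = 31·2064 + 7
37: 63991 = 37·1729 + 18
41: 63991 = 41·1560 + 31
43: 63991 = 43·1488 + 7
47: 63991 = 47·1361 + 24
53: 63991 = 53·1207 + 20
59: 63991 = 59·1084 + 35
61: 63991 = 61·1049 + 2
67: 63991 = 67·955 + 6
71: 63991 = 71·901 + 20
73: 63991 = 73·876 + 43
79: 63991 = 79·810 + 1
83: 63991 = 83·770 + 81
89: 63991 = 89·719

89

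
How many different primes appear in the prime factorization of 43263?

43263 = 3^2 · 4807
4807 = 11 · 437
437 = 19 · 23
43263 = 3^2 · 11 · 19 · 23, which has 4 distinct prime factors.

4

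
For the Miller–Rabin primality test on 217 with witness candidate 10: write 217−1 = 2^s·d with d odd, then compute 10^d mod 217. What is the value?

97

217 − 1 = 216 = 2^3 · 27, so d = 27.
10^1 ≡ 10 (mod 217)
10^2 ≡ 10^2 = 100 ≡ 100 (mod 217)
10^4 ≡ 100^2 = 10000 ≡ 18 (mod 217)
10^8 ≡ 18^2 = 324 ≡ 107 (mod 217)
10^16 ≡ 107^2 = 11449 ≡ 165 (mod 217)
27 = 16 + 8 + 2 + 1 in binary powers of 2.
So 10^27 ≡ 165 · 107 · 100 · 10 ≡ 97 (mod 217).
Squaring chain: 97 → 78 → 8; never reaches −1, so base 10 is a Miller–Rabin witness that 217 is composite.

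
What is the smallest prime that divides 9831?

9831 is odd.
Digit sum 21, divisible by 3.

3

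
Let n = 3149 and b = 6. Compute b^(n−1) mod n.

6^1 ≡ 6 (mod 3149)
6^2 ≡ 6^2 = 36 ≡ 36 (mod 3149)
6^4 ≡ 36^2 = 1296 ≡ 1296 (mod 3149)
6^8 ≡ 1296^2 = 1679616 ≡ 1199 (mod 3149)
6^16 ≡ 1199^2 = 1437601 ≡ 1657 (mod 3149)
6^32 ≡ 1657^2 = 2745649 ≡ 2870 (mod 3149)
6^64 ≡ 2870^2 = 8236900 ≡ 2265 (mod 3149)
6^128 ≡ 2265^2 = 5130225 ≡ 504 (mod 3149)
6^256 ≡ 504^2 = 254016 ≡ 2096 (mod 3149)
6^512 ≡ 2096^2 = 4393216 ≡ 361 (mod 3149)
6^1024 ≡ 361^2 = 130321 ≡ 1212 (mod 3149)
6^2048 ≡ 1212^2 = 1468944 ≡ 1510 (mod 3149)
3148 = 2048 + 1024 + 64 + 8 + 4 in binary powers of 2.
So 6^3148 ≡ 1510 · 1212 · 2265 · 1199 · 1296 ≡ 1781 (mod 3149).
Since 1781 ≠ 1, base 6 is a Fermat witness: 3149 is composite.

1781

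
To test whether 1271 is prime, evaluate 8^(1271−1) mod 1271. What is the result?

8^1 ≡ 8 (mod 1271)
8^2 ≡ 8^2 = 64 ≡ 64 (mod 1271)
8^4 ≡ 64^2 = 4096 ≡ 283 (mod 1271)
8^8 ≡ 283^2 = 80089 ≡ 16 (mod 1271)
8^16 ≡ 16^2 = 256 ≡ 256 (mod 1271)
8^32 ≡ 256^2 = 65536 ≡ 715 (mod 1271)
8^64 ≡ 715^2 = 511225 ≡ 283 (mod 1271)
8^128 ≡ 283^2 = 80089 ≡ 16 (mod 1271)
8^256 ≡ 16^2 = 256 ≡ 256 (mod 1271)
8^512 ≡ 256^2 = 65536 ≡ 715 (mod 1271)
8^1024 ≡ 715^2 = 511225 ≡ 283 (mod 1271)
1270 = 1024 + 128 + 64 + 32 + 16 + 4 + 2 in binary powers of 2.
So 8^1270 ≡ 283 · 16 · 283 · 715 · 256 · 283 · 64 ≡ 1024 (mod 1271).
Since 1024 ≠ 1, base 8 is a Fermat witness: 1271 is composite.

1024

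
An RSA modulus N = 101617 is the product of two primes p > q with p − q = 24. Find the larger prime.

331

Since p = q + 24, we have 101617 = q(q + 24), so q² + 24q − 101617 = 0.
Discriminant: 24² + 4·101617 = 576 + 406468 = 407044; √407044 = 638.
q = (−24 + 638)/2 = 307, and p = q + 24 = 331.
Check: 307 · 331 = 101617.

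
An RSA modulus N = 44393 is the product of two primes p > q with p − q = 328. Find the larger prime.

431

Since p = q + 328, we have 44393 = q(q + 328), so q² + 328q − 44393 = 0.
Discriminant: 328² + 4·44393 = 107584 + 177572 = 285156; √285156 = 534.
q = (−328 + 534)/2 = 103, and p = q + 328 = 431.
Check: 103 · 431 = 44393.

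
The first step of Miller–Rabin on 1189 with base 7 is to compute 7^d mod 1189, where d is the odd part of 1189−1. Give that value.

604

1189 − 1 = 1188 = 2^2 · 297, so d = 297.
7^1 ≡ 7 (mod 1189)
7^2 ≡ 7^2 = 49 ≡ 49 (mod 1189)
7^4 ≡ 49^2 = 2401 ≡ 23 (mod 1189)
7^8 ≡ 23^2 = 529 ≡ 529 (mod 1189)
7^16 ≡ 529^2 = 279841 ≡ 426 (mod 1189)
7^32 ≡ 426^2 = 181476 ≡ 748 (mod 1189)
7^64 ≡ 748^2 = 559504 ≡ 674 (mod 1189)
7^128 ≡ 674^2 = 454276 ≡ 78 (mod 1189)
7^256 ≡ 78^2 = 6084 ≡ 139 (mod 1189)
297 = 256 + 32 + 8 + 1 in binary powers of 2.
So 7^297 ≡ 139 · 748 · 529 · 7 ≡ 604 (mod 1189).
Squaring chain: 604 → 982; never reaches −1, so base 7 is a Miller–Rabin witness that 1189 is composite.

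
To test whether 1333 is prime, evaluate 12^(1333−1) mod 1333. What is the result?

4

12^1 ≡ 12 (mod 1333)
12^2 ≡ 12^2 = 144 ≡ 144 (mod 1333)
12^4 ≡ 144^2 = 20736 ≡ 741 (mod 1333)
12^8 ≡ 741^2 = 549081 ≡ 1218 (mod 1333)
12^16 ≡ 1218^2 = 1483524 ≡ 1228 (mod 1333)
12^32 ≡ 1228^2 = 1507984 ≡ 361 (mod 1333)
12^64 ≡ 361^2 = 130321 ≡ 1020 (mod 1333)
12^128 ≡ 1020^2 = 1040400 ≡ 660 (mod 1333)
12^256 ≡ 660^2 = 435600 ≡ 1042 (mod 1333)
12^512 ≡ 1042^2 = 1085764 ≡ 702 (mod 1333)
12^1024 ≡ 702^2 = 492804 ≡ 927 (mod 1333)
1332 = 1024 + 256 + 32 + 16 + 4 in binary powers of 2.
So 12^1332 ≡ 927 · 1042 · 361 · 1228 · 741 ≡ 4 (mod 1333).
Since 4 ≠ 1, base 12 is a Fermat witness: 1333 is composite.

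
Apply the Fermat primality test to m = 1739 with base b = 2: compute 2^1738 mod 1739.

1283

2^1 ≡ 2 (mod 1739)
2^2 ≡ 2^2 = 4 ≡ 4 (mod 1739)
2^4 ≡ 4^2 = 16 ≡ 16 (mod 1739)
2^8 ≡ 16^2 = 256 ≡ 256 (mod 1739)
2^16 ≡ 256^2 = 65536 ≡ 1193 (mod 1739)
2^32 ≡ 1193^2 = 1423249 ≡ 747 (mod 1739)
2^64 ≡ 747^2 = 558009 ≡ 1529 (mod 1739)
2^128 ≡ 1529^2 = 2337841 ≡ 625 (mod 1739)
2^256 ≡ 625^2 = 390625 ≡ 1089 (mod 1739)
2^512 ≡ 1089^2 = 1185921 ≡ 1662 (mod 1739)
2^1024 ≡ 1662^2 = 2762244 ≡ 712 (mod 1739)
1738 = 1024 + 512 + 128 + 64 + 8 + 2 in binary powers of 2.
So 2^1738 ≡ 712 · 1662 · 625 · 1529 · 256 · 4 ≡ 1283 (mod 1739).
Since 1283 ≠ 1, base 2 is a Fermat witness: 1739 is composite.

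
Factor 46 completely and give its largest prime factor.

23

46 = 2 · 23
23 is prime.
So 46 = 2 · 23; the largest prime factor is 23.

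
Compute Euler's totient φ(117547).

110400

Factor: 117547 = 41 · 47 · 61.
φ(117547) = (41−1) · (47−1) · (61−1) = 40 · 46 · 60 = 110400.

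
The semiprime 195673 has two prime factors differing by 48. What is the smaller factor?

Since p = q + 48, we have 195673 = q(q + 48), so q² + 48q − 195673 = 0.
Discriminant: 48² + 4·195673 = 2304 + 782692 = 784996; √784996 = 886.
q = (−48 + 886)/2 = 419, and p = q + 48 = 467.
Check: 419 · 467 = 195673.

419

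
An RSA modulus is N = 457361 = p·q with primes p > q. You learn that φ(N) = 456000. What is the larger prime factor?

φ(n) = (p−1)(q−1) = n − (p+q) + 1, so p + q = 457361 − 456000 + 1 = 1362.
p and q are the roots of t² − 1362t + 457361 = 0.
Discriminant: 1362² − 4·457361 = 1855044 − 1829444 = 25600; √25600 = 160.
q = (1362 − 160)/2 = 601, p = (1362 + 160)/2 = 761.
Check: 601 · 761 = 457361.

761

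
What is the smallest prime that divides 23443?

7

23443 is odd.
Digit sum 16, not divisible by 3.
Ends in 3: not divisible by 5.
7: 23443 = 7·3349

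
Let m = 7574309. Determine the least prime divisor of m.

7574309 is odd.
Digit sum 35, not divisible by 3.
Ends in 9: not divisible by 5.
7: 7574309 = 7·1082044 + 1
11: 7574309 = 11·688573 + 6
13: 7574309 = 13·582639 + 2
17: 7574309 = 17·445547 + 10
19: 7574309 = 19·398647 + 16
23: 7574309 = 23·329317 + 18
29: 7574309 = 29·261183 + 2
31: 7574309 = 31·244332 + 17
37: 7574309 = 37·204711 + 2
41: 7574309 = 41·184739 + 10
43: 7574309 = 43·176146 + 31
47: 7574309 = 47·161155 + 24
53: 7574309 = 53·142911 + 26
59: 7574309 = 59·128378 + 7
61: 7574309 = 61·124169

61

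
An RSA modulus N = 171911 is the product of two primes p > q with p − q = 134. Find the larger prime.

Since p = q + 134, we have 171911 = q(q + 134), so q² + 134q − 171911 = 0.
Discriminant: 134² + 4·171911 = 17956 + 687644 = 705600; √705600 = 840.
q = (−134 + 840)/2 = 353, and p = q + 134 = 487.
Check: 353 · 487 = 171911.

487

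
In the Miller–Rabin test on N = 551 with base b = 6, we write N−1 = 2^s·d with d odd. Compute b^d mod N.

138

551 − 1 = 550 = 2^1 · 275, so d = 275.
6^1 ≡ 6 (mod 551)
6^2 ≡ 6^2 = 36 ≡ 36 (mod 551)
6^4 ≡ 36^2 = 1296 ≡ 194 (mod 551)
6^8 ≡ 194^2 = 37636 ≡ 168 (mod 551)
6^16 ≡ 168^2 = 28224 ≡ 123 (mod 551)
6^32 ≡ 123^2 = 15129 ≡ 252 (mod 551)
6^64 ≡ 252^2 = 63504 ≡ 139 (mod 551)
6^128 ≡ 139^2 = 19321 ≡ 36 (mod 551)
6^256 ≡ 36^2 = 1296 ≡ 194 (mod 551)
275 = 256 + 16 + 2 + 1 in binary powers of 2.
So 6^275 ≡ 194 · 123 · 36 · 6 ≡ 138 (mod 551).
Squaring chain: 138; never reaches −1, so base 6 is a Miller–Rabin witness that 551 is composite.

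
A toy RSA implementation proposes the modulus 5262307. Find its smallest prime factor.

5262307 is odd.
Digit sum 25, not divisible by 3.
Ends in 7: not divisible by 5.
7: 5262307 = 7·751758 + 1
11: 5262307 = 11·478391 + 6
13: 5262307 = 13·404792 + 11
17: 5262307 = 17·309547 + 8
19: 5262307 = 19·276963 + 10
23: 5262307 = 23·228795 + 22
29: 5262307 = 29·181458 + 25
31: 5262307 = 31·169751 + 26
37: 5262307 = 37·142224 + 19
41: 5262307 = 41·128348 + 39
43: 5262307 = 43·122379 + 10
47: 5262307 = 47·111963 + 46
53: 5262307 = 53·99288 + 43
59: 5262307 = 59·89191 + 38
61: 5262307 = 61·86267 + 20
67: 5262307 = 67·78541 + 60
71: 5262307 = 71·74117

71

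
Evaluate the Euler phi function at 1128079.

Factor: 1128079 = 67 · 113 · 149.
φ(1128079) = (67−1) · (113−1) · (149−1) = 66 · 112 · 148 = 1094016.

1094016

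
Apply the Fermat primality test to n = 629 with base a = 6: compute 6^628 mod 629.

38

6^1 ≡ 6 (mod 629)
6^2 ≡ 6^2 = 36 ≡ 36 (mod 629)
6^4 ≡ 36^2 = 1296 ≡ 38 (mod 629)
6^8 ≡ 38^2 = 1444 ≡ 186 (mod 629)
6^16 ≡ 186^2 = 34596 ≡ 1 (mod 629)
6^32 ≡ 1^2 = 1 ≡ 1 (mod 629)
6^64 ≡ 1^2 = 1 ≡ 1 (mod 629)
6^128 ≡ 1^2 = 1 ≡ 1 (mod 629)
6^256 ≡ 1^2 = 1 ≡ 1 (mod 629)
6^512 ≡ 1^2 = 1 ≡ 1 (mod 629)
628 = 512 + 64 + 32 + 16 + 4 in binary powers of 2.
So 6^628 ≡ 1 · 1 · 1 · 1 · 38 ≡ 38 (mod 629).
Since 38 ≠ 1, base 6 is a Fermat witness: 629 is composite.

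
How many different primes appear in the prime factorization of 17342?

4

17342 = 2 · 8671
8671 = 13 · 667
667 = 23 · 29
17342 = 2 · 13 · 23 · 29, which has 4 distinct prime factors.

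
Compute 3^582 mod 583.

537

3^1 ≡ 3 (mod 583)
3^2 ≡ 3^2 = 9 ≡ 9 (mod 583)
3^4 ≡ 9^2 = 81 ≡ 81 (mod 583)
3^8 ≡ 81^2 = 6561 ≡ 148 (mod 583)
3^16 ≡ 148^2 = 21904 ≡ 333 (mod 583)
3^32 ≡ 333^2 = 110889 ≡ 119 (mod 583)
3^64 ≡ 119^2 = 14161 ≡ 169 (mod 583)
3^128 ≡ 169^2 = 28561 ≡ 577 (mod 583)
3^256 ≡ 577^2 = 332929 ≡ 36 (mod 583)
3^512 ≡ 36^2 = 1296 ≡ 130 (mod 583)
582 = 512 + 64 + 4 + 2 in binary powers of 2.
So 3^582 ≡ 130 · 169 · 81 · 9 ≡ 537 (mod 583).
Since 537 ≠ 1, base 3 is a Fermat witness: 583 is composite.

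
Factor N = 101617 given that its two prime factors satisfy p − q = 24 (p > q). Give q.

Since p = q + 24, we have 101617 = q(q + 24), so q² + 24q − 101617 = 0.
Discriminant: 24² + 4·101617 = 576 + 406468 = 407044; √407044 = 638.
q = (−24 + 638)/2 = 307, and p = q + 24 = 331.
Check: 307 · 331 = 101617.

307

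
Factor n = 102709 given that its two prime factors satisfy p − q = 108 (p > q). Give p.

Since p = q + 108, we have 102709 = q(q + 108), so q² + 108q − 102709 = 0.
Discriminant: 108² + 4·102709 = 11664 + 410836 = 422500; √422500 = 650.
q = (−108 + 650)/2 = 271, and p = q + 108 = 379.
Check: 271 · 379 = 102709.

379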